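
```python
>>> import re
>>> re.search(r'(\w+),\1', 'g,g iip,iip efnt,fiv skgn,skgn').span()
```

After group 1 captures some text, `\1` only succeeds where that same text appears again.
The match spans [0:3] → 'g,g'.

(0, 3)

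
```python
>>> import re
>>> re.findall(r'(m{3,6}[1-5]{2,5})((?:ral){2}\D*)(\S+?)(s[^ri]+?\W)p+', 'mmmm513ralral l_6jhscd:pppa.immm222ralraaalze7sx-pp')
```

This matches 3 to 6 of the literal 'm', then 2 to 5 of a character in [1-5] (captured); then the literal 'ral' repeated 2 times, then zero or more of a non-digit (captured); then one or more of a non-whitespace character (lazy) (captured); then the literal 's', then one or more of any character except [ri] (lazy), then a non-word character (captured); then one or more of a literal 'p'.
The `?` after the quantifier makes it lazy — it takes as little as possible before letting the rest of the pattern try.
Matches: at [0:26] match 'mmmm513ralral l_6jhscd:ppp', groups = ('mmmm513', 'ralral l_', '6jh', 'scd:').
With 4 capturing groups, `findall` returns a 4-tuple per match.

[('mmmm513', 'ralral l_', '6jh', 'scd:')]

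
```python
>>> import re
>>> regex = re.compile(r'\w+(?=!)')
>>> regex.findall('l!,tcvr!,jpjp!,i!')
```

['l', 'tcvr', 'jpjp', 'i']

Because the assertion is zero-width, the text it checks is not consumed and won't appear in the result.
Walking the string: at [0:1] → 'l'; at [3:7] → 'tcvr'; at [9:13] → 'jpjp'; at [15:16] → 'i'.
No capturing groups, so `findall` returns the 4 full match strings.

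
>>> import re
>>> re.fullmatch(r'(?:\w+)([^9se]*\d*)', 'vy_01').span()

The pattern matches one or more of a word character (non-capturing group); then zero or more of any character except [9se], then zero or more of a digit (captured).
For `fullmatch`, every character of the input must be accounted for by the pattern.
The match spans [0:5] → 'vy_01'.
Captured: group 1 = ''.

(0, 5)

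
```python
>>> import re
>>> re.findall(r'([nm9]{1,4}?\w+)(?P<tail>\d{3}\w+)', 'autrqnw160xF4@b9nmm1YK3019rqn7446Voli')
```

Pattern: 1 to 4 of one of [nm9] (lazy), then one or more of a word character (captured); then exactly 3 of a digit, then one or more of a word character (captured as 'tail').
With 2 capturing groups, `findall` returns a 2-tuple per match.

[('nw', '160xF4'), ('9nmm1YK3019rqn7', '446Voli')]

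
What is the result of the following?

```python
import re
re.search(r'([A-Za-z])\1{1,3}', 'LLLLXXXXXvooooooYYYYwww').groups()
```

After group 1 captures some text, `\1` only succeeds where that same text appears again.
`re.search` tries every starting position until one works.
The match spans [0:4] → 'LLLL'.
Captured: group 1 = 'L'.

('L',)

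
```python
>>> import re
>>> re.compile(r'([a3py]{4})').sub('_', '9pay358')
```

'9_58'

The pattern matches exactly 4 of one of [a3py] (captured).
Matches: at [1:5] → 'pay3'.
Each match is replaced by '_'.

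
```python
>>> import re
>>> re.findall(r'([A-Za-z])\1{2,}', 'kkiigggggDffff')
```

['g', 'f']

A backreference is literal: `\1` must see the identical characters the first group matched.
Walking the string: at [4:9] match 'ggggg', group 1 = 'g'; at [10:14] match 'ffff', group 1 = 'f'.
One capturing group, so `findall` returns just the captured substring from each match — 2 in all.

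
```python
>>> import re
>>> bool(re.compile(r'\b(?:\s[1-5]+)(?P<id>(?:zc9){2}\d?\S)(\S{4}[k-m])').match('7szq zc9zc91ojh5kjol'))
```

False

`match` is anchored at position 0; if the pattern doesn't fit there, it returns None.
Here the pattern fails at index 0, so the call returns None, and `bool(None)` is False.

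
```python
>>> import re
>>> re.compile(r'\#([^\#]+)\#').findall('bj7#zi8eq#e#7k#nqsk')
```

Walking the string: at [3:10] match '#zi8eq#', group 1 = 'zi8eq'; at [11:15] match '#7k#', group 1 = '7k'.
Because there's exactly one group, `findall` drops the full match and keeps group 1 from each hit.

['zi8eq', '7k']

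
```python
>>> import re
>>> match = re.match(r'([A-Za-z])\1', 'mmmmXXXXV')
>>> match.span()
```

The backreference `\1` re-matches whatever the first group consumed, character for character.
`re.match` won't scan ahead — the pattern has to work from the very first character.
The match spans [0:2] → 'mm'.
Captured: group 1 = 'm'.

(0, 2)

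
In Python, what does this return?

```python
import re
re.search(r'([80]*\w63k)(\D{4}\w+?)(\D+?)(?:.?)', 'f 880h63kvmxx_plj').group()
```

'880h63kvmxx_pl'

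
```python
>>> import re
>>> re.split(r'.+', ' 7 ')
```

This matches one or more of any character.
Matches to split on: at [0:3] → ' 7 '.
`split` removes every match and returns the 2 fragments in between.

['', '']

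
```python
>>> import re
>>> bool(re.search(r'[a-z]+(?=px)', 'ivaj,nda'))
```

False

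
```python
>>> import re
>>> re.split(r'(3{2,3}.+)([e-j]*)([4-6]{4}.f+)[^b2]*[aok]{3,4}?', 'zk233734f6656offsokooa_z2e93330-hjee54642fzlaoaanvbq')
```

['zk2', '33734f6656offsokooa_z2e93330-hjee', '', '54642f', 'nvbq']

This matches 2 to 3 of a literal '3', then one or more of any character (captured); then zero or more of a character in [e-j] (captured); then exactly 4 of a character in [4-6], then any character, then one or more of the literal 'f' (captured); then zero or more of any character except [b2], then 3 to 4 of one of [aok] (lazy).
Matches to split on: at [3:48] → '33734f6656offsokooa_z2e93330-hjee54642fzlaoaa'.
With a capturing group present, the delimiter's captured portion is kept in the result list.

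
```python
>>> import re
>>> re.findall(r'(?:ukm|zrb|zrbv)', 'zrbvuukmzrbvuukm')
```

['zrb', 'ukm', 'zrb', 'ukm']

`|` is ordered: at each position the engine commits to the first alternative that works.
With no groups in the pattern, `findall` gives back each whole match — 4 here.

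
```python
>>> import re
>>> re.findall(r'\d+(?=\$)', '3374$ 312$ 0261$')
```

['3374', '312', '0261']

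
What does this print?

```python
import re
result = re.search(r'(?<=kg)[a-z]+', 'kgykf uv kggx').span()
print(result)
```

(2, 5)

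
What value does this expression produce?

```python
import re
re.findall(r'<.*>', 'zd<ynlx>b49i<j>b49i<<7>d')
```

['<ynlx>b49i<j>b49i<<7>']

Matches: at [2:23] → '<ynlx>b49i<j>b49i<<7>'.
With no groups in the pattern, `findall` gives back each whole match — 1 here.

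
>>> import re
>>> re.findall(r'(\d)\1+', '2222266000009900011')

`\1` has to match the exact text group 1 already captured.
Walking the string: at [0:5] match '22222', group 1 = '2'; at [5:7] match '66', group 1 = '6'; at [7:12] match '00000', group 1 = '0'; at [12:14] match '99', group 1 = '9'; at [14:17] match '000', group 1 = '0'; ….
`findall` collects group 1 from each match (6 total).

['2', '6', '0', '9', '0', '1']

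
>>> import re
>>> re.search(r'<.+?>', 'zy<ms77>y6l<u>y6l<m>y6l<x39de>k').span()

(2, 8)

Because the quantifier is non-greedy, it stops expanding at the earliest point where the rest of the pattern can succeed.
The match spans [2:8] → '<ms77>'.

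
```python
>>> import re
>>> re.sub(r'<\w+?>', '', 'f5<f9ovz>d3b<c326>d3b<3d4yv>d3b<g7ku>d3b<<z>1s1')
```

Matches: at [2:9] → '<f9ovz>'; at [12:18] → '<c326>'; at [21:28] → '<3d4yv>'; at [31:37] → '<g7ku>'; at [41:44] → '<z>'.
Every occurrence is swapped for ''.

'f5d3bd3bd3bd3b<1s1'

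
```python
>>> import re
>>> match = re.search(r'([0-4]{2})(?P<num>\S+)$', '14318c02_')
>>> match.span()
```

(0, 9)

The match spans [0:9] → '14318c02_'.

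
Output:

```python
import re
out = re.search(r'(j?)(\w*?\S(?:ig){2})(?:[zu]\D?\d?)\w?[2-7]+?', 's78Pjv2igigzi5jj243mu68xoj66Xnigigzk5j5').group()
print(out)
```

This matches optionally a literal 'j' (captured); then zero or more of a word character (lazy), then a non-whitespace character, then the literal 'ig' repeated 2 times (captured); then one of [zu], then optionally a non-digit, then optionally a digit (non-capturing group); then optionally a word character, then one or more of a character in [2-7] (lazy).
A non-greedy quantifier consumes as few characters as it can — just enough that the remainder of the pattern still matches from where it stops; whatever follows it matches normally.
Unlike `match`, `search` isn't anchored — it looks for the pattern anywhere in the string.
The match spans [0:14] → 's78Pjv2igigzi5'.
Captured: group 1 = '', group 2 = 's78Pjv2igig'.

s78Pjv2igigzi5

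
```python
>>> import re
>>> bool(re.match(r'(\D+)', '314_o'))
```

False

The pattern matches one or more of a non-digit (captured).
`re.match` won't scan ahead — the pattern has to work from the very first character.
Here position 0 doesn't satisfy it, so the call returns None, and `bool(None)` is False.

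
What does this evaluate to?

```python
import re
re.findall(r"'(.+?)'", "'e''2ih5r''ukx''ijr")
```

`findall` collects group 1 from each match (3 total).

['e', '2ih5r', 'ukx']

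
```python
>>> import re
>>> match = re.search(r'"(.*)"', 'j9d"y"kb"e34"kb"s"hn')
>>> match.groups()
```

('y"kb"e34"kb"s',)

`re.search` tries every starting position until one works.
The match spans [3:18] → '"y"kb"e34"kb"s"'.
Captured: group 1 = 'y"kb"e34"kb"s'.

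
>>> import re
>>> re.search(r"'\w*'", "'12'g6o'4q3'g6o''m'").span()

(0, 4)

Unlike `match`, `search` isn't anchored — it looks for the pattern anywhere in the string.
The match spans [0:4] → "'12'".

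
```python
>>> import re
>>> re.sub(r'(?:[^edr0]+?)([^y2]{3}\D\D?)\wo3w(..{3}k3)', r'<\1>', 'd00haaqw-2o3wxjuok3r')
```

'd00<aaqw->r'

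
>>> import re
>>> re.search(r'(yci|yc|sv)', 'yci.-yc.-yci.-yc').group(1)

The regex engine tests alternatives in the order written; an earlier branch that matches wins even if a later one would match more.
Unlike `match`, `search` isn't anchored — it looks for the pattern anywhere in the string.
The match spans [0:3] → 'yci'.
Captured: group 1 = 'yci'.

'yci'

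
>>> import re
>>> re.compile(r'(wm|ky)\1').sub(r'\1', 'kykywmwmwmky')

A backreference is literal: `\1` must see the identical characters the first group matched.
Matches: at [0:4] → 'kyky'; at [4:8] → 'wmwm'.
The replacement refers to a captured group, so each match is rewritten using its own captured text.

'kywmwmky'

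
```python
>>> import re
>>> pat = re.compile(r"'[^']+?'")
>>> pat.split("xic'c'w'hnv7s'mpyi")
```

['xic', 'w', 'mpyi']

`split` removes every match and returns the 3 fragments in between.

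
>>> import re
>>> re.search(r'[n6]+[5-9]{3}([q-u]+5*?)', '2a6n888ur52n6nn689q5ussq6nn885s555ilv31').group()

'6n888ur'

This matches one or more of one of [n6], then exactly 3 of a character in [5-9]; then one or more of a character in [q-u], then zero or more of a literal '5' (lazy) (captured).
With the lazy modifier that quantifier settles for the fewest repetitions that let the rest of the pattern succeed (the atoms after it are unaffected and can still be greedy).
`re.search` tries every starting position until one works.
The match spans [2:9] → '6n888ur'.
Captured: group 1 = 'ur'.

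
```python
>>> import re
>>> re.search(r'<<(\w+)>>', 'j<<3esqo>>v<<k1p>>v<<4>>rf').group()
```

'<<3esqo>>'

`re.search` scans for the first position where the pattern succeeds.
The match spans [1:10] → '<<3esqo>>'.
Captured: group 1 = '3esqo'.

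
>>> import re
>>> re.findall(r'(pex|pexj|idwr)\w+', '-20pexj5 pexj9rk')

['pex', 'pex']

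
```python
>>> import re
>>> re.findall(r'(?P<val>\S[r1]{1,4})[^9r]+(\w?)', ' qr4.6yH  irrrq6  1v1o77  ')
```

[('qr', 'r'), ('rr', '')]

Pattern: a non-whitespace character, then 1 to 4 of one of [r1] (captured as 'val'); then one or more of any character except [9r]; then optionally a word character (captured).
Walking the string: at [1:12] match 'qr4.6yH  ir', groups = ('qr', 'r'); at [12:26] match 'rrq6  1v1o77  ', groups = ('rr', '').
2 groups means each result is a tuple of 2 captured strings — 2 here.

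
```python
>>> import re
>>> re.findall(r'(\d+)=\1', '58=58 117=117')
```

['58', '117']

`\1` is not a pattern — it's the concrete string captured by group 1, re-applied verbatim.
`findall` collects group 1 from each match (2 total).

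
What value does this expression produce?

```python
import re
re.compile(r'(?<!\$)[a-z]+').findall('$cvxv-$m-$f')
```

The negative lookahead/lookbehind blocks any match where the forbidden context is present.
Matches: at [2:5] → 'vxv'.
No capturing groups, so `findall` returns the 1 full match string.

['vxv']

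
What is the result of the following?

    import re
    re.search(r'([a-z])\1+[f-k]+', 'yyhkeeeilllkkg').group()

'yyhk'

`\1` is not a pattern — it's the concrete string captured by group 1, re-applied verbatim.
The match spans [0:4] → 'yyhk'.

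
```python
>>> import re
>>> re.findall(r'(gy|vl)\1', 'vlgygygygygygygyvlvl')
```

['gy', 'gy', 'gy', 'vl']

`\1` is not a pattern — it's the concrete string captured by group 1, re-applied verbatim.
Matches: at [2:6] match 'gygy', group 1 = 'gy'; at [6:10] match 'gygy', group 1 = 'gy'; at [10:14] match 'gygy', group 1 = 'gy'; at [16:20] match 'vlvl', group 1 = 'vl'.
`findall` collects group 1 from each match (4 total).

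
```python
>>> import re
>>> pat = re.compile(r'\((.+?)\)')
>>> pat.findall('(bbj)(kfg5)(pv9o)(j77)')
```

['bbj', 'kfg5', 'pv9o', 'j77']

A non-greedy quantifier consumes as few characters as it can — just enough that the remainder of the pattern still matches from where it stops; whatever follows it matches normally.
Because there's exactly one group, `findall` drops the full match and keeps group 1 from each hit.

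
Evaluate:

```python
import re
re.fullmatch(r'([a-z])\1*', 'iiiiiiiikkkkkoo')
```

None

A backreference is literal: `\1` must see the identical characters the first group matched.
`re.fullmatch` is like wrapping the pattern in `^…$` (in single-line mode).
Here there's no way to consume every character, so the call returns None.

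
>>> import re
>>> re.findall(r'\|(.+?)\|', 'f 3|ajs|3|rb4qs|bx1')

['ajs', 'rb4qs']

Walking the string: at [3:8] match '|ajs|', group 1 = 'ajs'; at [9:16] match '|rb4qs|', group 1 = 'rb4qs'.
`findall` collects group 1 from each match (2 total).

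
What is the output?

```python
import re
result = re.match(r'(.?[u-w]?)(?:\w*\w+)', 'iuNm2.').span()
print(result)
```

(0, 5)

This matches optionally any character, then optionally a character in [u-w] (captured); then zero or more of a word character, then one or more of a word character (non-capturing group).
With `match`, the pattern is implicitly anchored at the beginning.
The match spans [0:5] → 'iuNm2'.
Captured: group 1 = 'iu'.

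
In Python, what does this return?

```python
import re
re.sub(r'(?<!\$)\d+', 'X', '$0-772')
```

'$0-X'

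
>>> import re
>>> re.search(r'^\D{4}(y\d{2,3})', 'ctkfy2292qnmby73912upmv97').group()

Pattern: anchored at the start of the string; then exactly 4 of a non-digit; then the literal 'y', then 2 to 3 of a digit (captured).
The match spans [0:8] → 'ctkfy229'.

'ctkfy229'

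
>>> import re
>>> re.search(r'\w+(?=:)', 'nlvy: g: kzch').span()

(0, 4)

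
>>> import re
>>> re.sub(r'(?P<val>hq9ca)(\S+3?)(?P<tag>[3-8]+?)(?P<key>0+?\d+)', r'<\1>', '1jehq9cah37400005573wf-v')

'1je<hq9ca>wf-v'

`\1` in the replacement pulls in group 1's text for each match.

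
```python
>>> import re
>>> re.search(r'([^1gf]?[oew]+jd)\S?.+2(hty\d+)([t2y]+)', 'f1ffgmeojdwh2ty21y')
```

This matches optionally any character except [1gf], then one or more of one of [oew], then the literal 'jd' (captured); then optionally a non-whitespace character, then one or more of any character, then a literal '2'; then the literal 'hty', then one or more of a digit (captured); then one or more of one of [t2y] (captured).
Unlike `match`, `search` isn't anchored — it looks for the pattern anywhere in the string.
Here the pattern never matches, so the call returns None.

None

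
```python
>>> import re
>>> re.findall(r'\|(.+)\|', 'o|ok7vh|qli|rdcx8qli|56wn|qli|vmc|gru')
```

['ok7vh|qli|rdcx8qli|56wn|qli|vmc']

Because there's exactly one group, `findall` drops the full match and keeps group 1 from the one hit.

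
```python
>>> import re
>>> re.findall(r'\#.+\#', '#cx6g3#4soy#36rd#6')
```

No capturing groups, so `findall` returns the 1 full match string.

['#cx6g3#4soy#36rd#']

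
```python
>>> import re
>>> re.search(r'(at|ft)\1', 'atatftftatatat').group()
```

The backreference `\1` re-matches whatever the first group consumed, character for character.
The match spans [0:4] → 'atat'.

'atat'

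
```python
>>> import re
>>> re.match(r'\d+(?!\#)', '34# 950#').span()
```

With `match`, the pattern is implicitly anchored at the beginning.
The match spans [0:1] → '3'.

(0, 1)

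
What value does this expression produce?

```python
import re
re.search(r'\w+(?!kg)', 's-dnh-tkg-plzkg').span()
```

(0, 1)

A negative assertion filters positions out without eating any characters.
`re.search` scans for the first position where the pattern succeeds.
The match spans [0:1] → 's'.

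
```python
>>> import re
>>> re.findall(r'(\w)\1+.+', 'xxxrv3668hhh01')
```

A backreference is literal: `\1` must see the identical characters the first group matched.
With a single group, `findall` returns only what that group captured — 1 item.

['x']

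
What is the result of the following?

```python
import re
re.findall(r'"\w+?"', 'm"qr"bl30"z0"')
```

Matches: at [1:5] → '"qr"'; at [9:13] → '"z0"'.
With no groups in the pattern, `findall` gives back each whole match — 2 here.

['"qr"', '"z0"']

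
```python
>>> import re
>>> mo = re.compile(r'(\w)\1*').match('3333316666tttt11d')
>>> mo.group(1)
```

'3'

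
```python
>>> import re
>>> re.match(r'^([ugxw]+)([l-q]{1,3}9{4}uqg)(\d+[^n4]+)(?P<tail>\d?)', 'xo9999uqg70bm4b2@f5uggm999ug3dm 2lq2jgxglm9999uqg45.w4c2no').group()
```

Pattern: anchored at the start of the string; then one or more of one of [ugxw] (captured); then 1 to 3 of a character in [l-q], then exactly 4 of a literal '9', then the literal 'uqg' (captured); then one or more of a digit, then one or more of any character except [n4] (captured); then optionally a digit (captured as 'tail').
With `match`, the pattern is implicitly anchored at the beginning.
The match spans [0:14] → 'xo9999uqg70bm4'.
Captured: group 1 = 'x', group 2 = 'o9999uqg', group 3 = '70bm', group 4 = '4'.

'xo9999uqg70bm4'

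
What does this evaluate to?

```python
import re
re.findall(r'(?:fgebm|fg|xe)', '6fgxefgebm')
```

Branches in `(...|...)` are attempted left-to-right; the first branch that allows the whole pattern to succeed is taken.
Walking the string: at [1:3] → 'fg'; at [3:5] → 'xe'; at [5:10] → 'fgebm'.
No capturing groups, so `findall` returns the 3 full match strings.

['fg', 'xe', 'fgebm']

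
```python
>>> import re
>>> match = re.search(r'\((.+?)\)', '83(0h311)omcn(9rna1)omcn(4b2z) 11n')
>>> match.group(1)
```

The match spans [2:9] → '(0h311)'.
Captured: group 1 = '0h311'.

'0h311'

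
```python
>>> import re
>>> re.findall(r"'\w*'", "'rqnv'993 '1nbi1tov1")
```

Since nothing is captured, `findall` lists the 1 matched substring directly.

["'rqnv'"]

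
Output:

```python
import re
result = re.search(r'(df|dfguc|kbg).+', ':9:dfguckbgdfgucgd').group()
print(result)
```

dfguckbgdfgucgd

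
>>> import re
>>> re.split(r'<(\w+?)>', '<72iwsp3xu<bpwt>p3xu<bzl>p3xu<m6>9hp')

Matches to split on: at [10:16] → '<bpwt>'; at [20:25] → '<bzl>'; at [29:33] → '<m6>'.
Because the pattern has a capturing group, `split` also inserts each captured text between the pieces.

['<72iwsp3xu', 'bpwt', 'p3xu', 'bzl', 'p3xu', 'm6', '9hp']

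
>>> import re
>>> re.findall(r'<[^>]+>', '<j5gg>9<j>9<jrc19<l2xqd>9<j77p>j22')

`findall` yields the raw match text (4 of them) because the pattern has no groups.

['<j5gg>', '<j>', '<jrc19<l2xqd>', '<j77p>']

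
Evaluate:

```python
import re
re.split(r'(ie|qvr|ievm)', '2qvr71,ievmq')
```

The regex engine tests alternatives in the order written; an earlier branch that matches wins even if a later one would match more.
Matches to split on: at [1:4] → 'qvr'; at [7:9] → 'ie'.
Because the pattern has a capturing group, `split` also inserts each captured text between the pieces.

['2', 'qvr', '71,', 'ie', 'vmq']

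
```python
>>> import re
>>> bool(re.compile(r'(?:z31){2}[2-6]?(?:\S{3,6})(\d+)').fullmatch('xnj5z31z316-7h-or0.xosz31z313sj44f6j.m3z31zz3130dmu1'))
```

False

This matches the literal 'z31' repeated 2 times, then optionally a character in [2-6]; then 3 to 6 of a non-whitespace character (non-capturing group); then one or more of a digit (captured).
`re.fullmatch` is like wrapping the pattern in `^…$` (in single-line mode).
Here the string isn't matched end-to-end, so the call returns None, and `bool(None)` is False.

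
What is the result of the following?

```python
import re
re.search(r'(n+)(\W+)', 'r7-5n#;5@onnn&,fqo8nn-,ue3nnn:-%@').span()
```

(4, 7)

The pattern matches one or more of a literal 'n' (captured); then one or more of a non-word character (captured).
`re.search` tries every starting position until one works.
The match spans [4:7] → 'n#;'.
Captured: group 1 = 'n', group 2 = '#;'.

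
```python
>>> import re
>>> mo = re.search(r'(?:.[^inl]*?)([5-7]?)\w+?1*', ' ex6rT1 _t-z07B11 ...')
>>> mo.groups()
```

('',)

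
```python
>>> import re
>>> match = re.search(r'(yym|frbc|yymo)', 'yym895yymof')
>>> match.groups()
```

('yym',)

`re.search` scans for the first position where the pattern succeeds.
The match spans [0:3] → 'yym'.
Captured: group 1 = 'yym'.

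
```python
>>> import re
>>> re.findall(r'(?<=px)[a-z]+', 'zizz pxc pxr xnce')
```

['c', 'r']

The lookaround is zero-width — it requires the adjacent text to match without consuming it, so the asserted text isn't part of the match.
`findall` yields the raw match text (2 of them) because the pattern has no groups.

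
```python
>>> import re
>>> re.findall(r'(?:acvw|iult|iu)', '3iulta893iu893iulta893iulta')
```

The regex engine tests alternatives in the order written; an earlier branch that matches wins even if a later one would match more.
Scanning left to right: at [1:5] → 'iult'; at [9:11] → 'iu'; at [14:18] → 'iult'; at [22:26] → 'iult'.
Since nothing is captured, `findall` lists the 4 matched substrings directly.

['iult', 'iu', 'iult', 'iult']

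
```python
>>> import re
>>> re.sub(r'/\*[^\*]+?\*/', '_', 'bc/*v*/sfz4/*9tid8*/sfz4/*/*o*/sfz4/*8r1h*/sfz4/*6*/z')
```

Matches: at [2:7] → '/*v*/'; at [11:20] → '/*9tid8*/'; at [26:31] → '/*o*/'; at [35:43] → '/*8r1h*/'; at [47:52] → '/*6*/'.
Each match is replaced by '_'.

'bc_sfz4_sfz4/*_sfz4_sfz4_z'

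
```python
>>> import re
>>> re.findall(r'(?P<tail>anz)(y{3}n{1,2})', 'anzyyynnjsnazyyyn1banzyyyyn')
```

`findall` packs the 2 group values into a tuple for every match.

[('anz', 'yyynn')]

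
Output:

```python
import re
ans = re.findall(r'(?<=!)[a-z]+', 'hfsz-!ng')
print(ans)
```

The lookaround is zero-width — it requires the adjacent text to match without consuming it, so the asserted text isn't part of the match.
With no groups in the pattern, `findall` gives back each whole match — 1 here.

['ng']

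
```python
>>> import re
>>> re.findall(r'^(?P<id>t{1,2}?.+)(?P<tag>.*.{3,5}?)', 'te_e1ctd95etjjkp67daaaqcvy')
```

This matches anchored at the start of the string; then 1 to 2 of the literal 't' (lazy), then one or more of any character (captured as 'id'); then zero or more of any character, then 3 to 5 of any character (lazy) (captured as 'tag').
Walking the string: at [0:26] match 'te_e1ctd95etjjkp67daaaqcvy', groups = ('te_e1ctd95etjjkp67daaaq', 'cvy').
2 groups means the one result is a tuple of 2 captured strings — 1 here.

[('te_e1ctd95etjjkp67daaaq', 'cvy')]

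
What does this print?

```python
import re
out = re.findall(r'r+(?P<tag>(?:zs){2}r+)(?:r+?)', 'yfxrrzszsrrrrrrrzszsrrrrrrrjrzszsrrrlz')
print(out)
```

['zszsrrrrrr', 'zszsrr']

Pattern: one or more of a literal 'r'; then the literal 'zs' repeated 2 times, then one or more of the literal 'r' (captured as 'tag'); then one or more of a literal 'r' (lazy) (non-capturing group).
Matches: at [3:16] match 'rrzszsrrrrrrr', group 1 = 'zszsrrrrrr'; at [28:36] match 'rzszsrrr', group 1 = 'zszsrr'.
One capturing group, so `findall` returns just the captured substring from each match — 2 in all.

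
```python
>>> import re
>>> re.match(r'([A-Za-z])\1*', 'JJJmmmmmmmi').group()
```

'JJJ'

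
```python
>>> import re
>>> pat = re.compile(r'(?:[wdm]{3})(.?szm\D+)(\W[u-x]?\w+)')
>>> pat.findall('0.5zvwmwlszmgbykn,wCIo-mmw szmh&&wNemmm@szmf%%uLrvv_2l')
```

[('lszmgbykn,wCIo-mmw szmh&&wNemmm@szmf%', '%uLrvv_2l')]

The pattern matches exactly 3 of one of [wdm] (non-capturing group); then optionally any character, then the literal 'szm', then one or more of a non-digit (captured); then a non-word character, then optionally a character in [u-x], then one or more of a word character (captured).
With 2 capturing groups, `findall` returns a 2-tuple per match.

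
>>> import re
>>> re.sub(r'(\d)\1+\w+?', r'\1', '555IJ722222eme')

'5J72me'

The backreference `\1` re-matches whatever the first group consumed, character for character.
Each match is replaced using the text its own group 1 captured.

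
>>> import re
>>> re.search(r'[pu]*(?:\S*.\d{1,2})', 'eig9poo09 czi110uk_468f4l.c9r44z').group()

The pattern matches zero or more of one of [pu]; then zero or more of a non-whitespace character, then any character, then 1 to 2 of a digit (non-capturing group).
`re.search` scans for the first position where the pattern succeeds.
The match spans [0:9] → 'eig9poo09'.

'eig9poo09'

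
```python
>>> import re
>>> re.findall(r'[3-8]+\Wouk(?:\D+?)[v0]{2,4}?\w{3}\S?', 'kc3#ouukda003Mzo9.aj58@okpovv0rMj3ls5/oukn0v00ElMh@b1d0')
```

Lazy quantifiers expand one character at a time until the remainder of the pattern can match.
No capturing groups, so `findall` returns the 1 full match string.

['5/oukn0v00El']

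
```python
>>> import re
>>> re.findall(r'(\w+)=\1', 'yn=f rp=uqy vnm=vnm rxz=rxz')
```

['vnm', 'rxz']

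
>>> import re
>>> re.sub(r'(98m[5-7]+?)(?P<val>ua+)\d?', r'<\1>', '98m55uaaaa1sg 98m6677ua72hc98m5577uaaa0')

'<98m55>sg <98m6677>2hc<98m5577>'

The replacement refers to a captured group, so each match is rewritten using its own captured text.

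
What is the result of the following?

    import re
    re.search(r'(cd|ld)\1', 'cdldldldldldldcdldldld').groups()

('ld',)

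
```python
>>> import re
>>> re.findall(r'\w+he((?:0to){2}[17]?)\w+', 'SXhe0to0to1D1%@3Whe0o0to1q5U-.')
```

['0to0to1']

Pattern: one or more of a word character, then the literal 'he'; then the literal '0to' repeated 2 times, then optionally one of [17] (captured); then one or more of a word character.
Scanning left to right: at [0:13] match 'SXhe0to0to1D1', group 1 = '0to0to1'.
`findall` collects group 1 from the one match (1 total).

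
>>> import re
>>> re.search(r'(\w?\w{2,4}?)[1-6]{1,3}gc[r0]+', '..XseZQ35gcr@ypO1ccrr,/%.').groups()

('XseZQ',)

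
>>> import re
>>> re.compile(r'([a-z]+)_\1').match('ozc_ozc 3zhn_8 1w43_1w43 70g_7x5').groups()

('ozc',)

The match spans [0:7] → 'ozc_ozc'.
Captured: group 1 = 'ozc'.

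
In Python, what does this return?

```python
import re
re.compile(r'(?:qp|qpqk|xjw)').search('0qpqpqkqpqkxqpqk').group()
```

'qp'

The match spans [1:3] → 'qp'.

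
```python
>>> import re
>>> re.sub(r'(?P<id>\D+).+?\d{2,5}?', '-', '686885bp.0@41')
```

'686885-'

This matches one or more of a non-digit (captured as 'id'); then one or more of any character (lazy), then 2 to 5 of a digit (lazy).
Matches: at [6:13] → 'bp.0@41'.
`sub` substitutes '-' at each match site.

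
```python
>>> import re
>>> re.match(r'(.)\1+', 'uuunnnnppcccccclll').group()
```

'uuu'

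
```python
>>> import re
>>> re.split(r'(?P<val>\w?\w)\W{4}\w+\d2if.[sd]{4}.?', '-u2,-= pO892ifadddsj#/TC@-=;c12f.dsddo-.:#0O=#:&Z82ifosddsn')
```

['-', 'u2', '#/TC@-=;c12f.dsddo-.:#', '0O', '']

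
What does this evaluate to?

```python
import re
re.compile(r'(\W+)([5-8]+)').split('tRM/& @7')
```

['tRM', '/& @', '7', '']

With a capturing group present, the delimiter's captured portion is kept in the result list.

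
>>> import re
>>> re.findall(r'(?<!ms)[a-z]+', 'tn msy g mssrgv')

['tn', 'msy', 'g', 'mssrgv']

The negative lookaround is zero-width — it rules out positions where the adjacent text would match, without consuming anything.
Since nothing is captured, `findall` lists the 4 matched substrings directly.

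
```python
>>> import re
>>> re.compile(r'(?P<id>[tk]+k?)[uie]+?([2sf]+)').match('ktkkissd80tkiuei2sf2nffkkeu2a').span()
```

(0, 7)

Pattern: one or more of one of [tk], then optionally a literal 'k' (captured as 'id'); then one or more of one of [uie] (lazy); then one or more of one of [2sf] (captured).
`match` is anchored at position 0; if the pattern doesn't fit there, it returns None.
The match spans [0:7] → 'ktkkiss'.
Captured: group 1 = 'ktkk', group 2 = 'ss'.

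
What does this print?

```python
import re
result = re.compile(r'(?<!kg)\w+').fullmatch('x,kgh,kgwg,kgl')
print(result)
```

Because the assertion is negative and zero-width, positions next to the forbidden text are skipped.
`re.fullmatch` requires the pattern to consume the entire string.
Here there's no way to consume every character, so the call returns None.

None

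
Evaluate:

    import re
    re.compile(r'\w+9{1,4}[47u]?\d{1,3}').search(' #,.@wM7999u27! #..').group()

'wM7999u27'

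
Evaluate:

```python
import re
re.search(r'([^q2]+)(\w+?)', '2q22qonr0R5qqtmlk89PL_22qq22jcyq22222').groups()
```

('onr0R5', 'q')

Pattern: one or more of any character except [q2] (captured); then one or more of a word character (lazy) (captured).
Lazy quantifiers expand one character at a time until the remainder of the pattern can match.
Unlike `match`, `search` isn't anchored — it looks for the pattern anywhere in the string.
The match spans [5:12] → 'onr0R5q'.
Captured: group 1 = 'onr0R5', group 2 = 'q'.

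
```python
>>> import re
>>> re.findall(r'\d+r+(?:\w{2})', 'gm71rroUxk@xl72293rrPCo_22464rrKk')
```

['71rroU', '72293rrPC', '22464rrKk']

Pattern: one or more of a digit, then one or more of the literal 'r'; then exactly 2 of a word character (non-capturing group).
No capturing groups, so `findall` returns the 3 full match strings.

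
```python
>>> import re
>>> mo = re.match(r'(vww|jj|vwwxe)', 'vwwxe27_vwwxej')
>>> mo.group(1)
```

'vww'

`|` is ordered: at each position the engine commits to the first alternative that works.
`re.match` won't scan ahead — the pattern has to work from the very first character.
The match spans [0:3] → 'vww'.
Captured: group 1 = 'vww'.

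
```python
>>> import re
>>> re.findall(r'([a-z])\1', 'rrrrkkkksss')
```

['r', 'r', 'k', 'k', 's']

The backreference `\1` re-matches whatever the first group consumed, character for character.
`findall` collects group 1 from each match (5 total).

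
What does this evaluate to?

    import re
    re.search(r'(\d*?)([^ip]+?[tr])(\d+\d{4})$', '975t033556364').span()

The pattern matches zero or more of a digit (lazy) (captured); then one or more of any character except [ip] (lazy), then one of [tr] (captured); then one or more of a digit, then exactly 4 of a digit (captured); then anchored at the end.
`re.search` scans for the first position where the pattern succeeds.
The match spans [0:13] → '975t033556364'.
Captured: group 1 = '', group 2 = '975t', group 3 = '033556364'.

(0, 13)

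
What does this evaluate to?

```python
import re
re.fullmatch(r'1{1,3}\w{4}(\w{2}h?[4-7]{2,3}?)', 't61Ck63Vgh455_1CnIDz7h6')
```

None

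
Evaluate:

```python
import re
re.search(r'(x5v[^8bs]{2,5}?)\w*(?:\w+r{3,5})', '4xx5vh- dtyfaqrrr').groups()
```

This matches the literal 'x5v', then 2 to 5 of any character except [8bs] (lazy) (captured); then zero or more of a word character; then one or more of a word character, then 3 to 5 of a literal 'r' (non-capturing group).
A non-greedy quantifier consumes as few characters as it can — just enough that the remainder of the pattern still matches from where it stops; whatever follows it matches normally.
`search` walks the string left to right and returns the first match it finds.
The match spans [2:17] → 'x5vh- dtyfaqrrr'.
Captured: group 1 = 'x5vh- '.

('x5vh- ',)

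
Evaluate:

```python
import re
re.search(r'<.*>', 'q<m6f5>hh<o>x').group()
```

'<m6f5>hh<o>'

The match spans [1:12] → '<m6f5>hh<o>'.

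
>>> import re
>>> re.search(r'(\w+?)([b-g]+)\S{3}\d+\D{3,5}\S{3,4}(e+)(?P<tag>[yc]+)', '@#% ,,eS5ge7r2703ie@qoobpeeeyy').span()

The pattern matches one or more of a word character (lazy) (captured); then one or more of a character in [b-g] (captured); then exactly 3 of a non-whitespace character, then one or more of a digit; then 3 to 5 of a non-digit, then 3 to 4 of a non-whitespace character; then one or more of a literal 'e' (captured); then one or more of one of [yc] (captured as 'tag').
The match spans [6:30] → 'eS5ge7r2703ie@qoobpeeeyy'.

(6, 30)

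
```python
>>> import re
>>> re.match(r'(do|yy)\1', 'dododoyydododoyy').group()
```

'dodo'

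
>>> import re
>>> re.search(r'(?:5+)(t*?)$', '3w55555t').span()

(2, 8)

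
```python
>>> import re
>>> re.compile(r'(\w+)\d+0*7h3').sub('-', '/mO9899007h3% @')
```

'/-% @'

Pattern: one or more of a word character (captured); then one or more of a digit, then zero or more of the literal '0', then the literal '7h3'.
Matches: at [1:12] → 'mO9899007h3'.
Every occurrence is swapped for '-'.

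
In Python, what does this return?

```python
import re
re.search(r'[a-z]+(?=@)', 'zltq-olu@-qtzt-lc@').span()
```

(5, 8)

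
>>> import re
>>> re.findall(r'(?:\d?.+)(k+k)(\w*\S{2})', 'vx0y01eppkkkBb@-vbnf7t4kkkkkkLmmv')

[('kk', 'Lmmv')]

The pattern matches optionally a digit, then one or more of any character (non-capturing group); then one or more of the literal 'k', then the literal 'k' (captured); then zero or more of a word character, then exactly 2 of a non-whitespace character (captured).
Matches: at [0:33] match 'vx0y01eppkkkBb@-vbnf7t4kkkkkkLmmv', groups = ('kk', 'Lmmv').
2 groups means the one result is a tuple of 2 captured strings — 1 here.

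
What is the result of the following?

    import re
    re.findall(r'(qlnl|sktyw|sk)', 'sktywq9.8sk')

['sktyw', 'sk']

Alternation tries branches left to right and keeps the first one that lets the overall match succeed at that position.
One capturing group, so `findall` returns just the captured substring from each match — 2 in all.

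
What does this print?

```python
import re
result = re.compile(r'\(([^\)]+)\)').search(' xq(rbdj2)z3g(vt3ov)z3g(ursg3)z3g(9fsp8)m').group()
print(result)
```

(rbdj2)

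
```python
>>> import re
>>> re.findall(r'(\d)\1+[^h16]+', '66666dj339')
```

After group 1 captures some text, `\1` only succeeds where that same text appears again.
Matches: at [0:10] match '66666dj339', group 1 = '6'.
Because there's exactly one group, `findall` drops the full match and keeps group 1 from the one hit.

['6']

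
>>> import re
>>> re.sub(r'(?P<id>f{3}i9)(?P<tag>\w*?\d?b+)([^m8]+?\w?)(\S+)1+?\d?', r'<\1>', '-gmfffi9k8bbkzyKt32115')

'-gm<fffi9>'

This matches exactly 3 of the literal 'f', then the literal 'i9' (captured as 'id'); then zero or more of a word character (lazy), then optionally a digit, then one or more of a literal 'b' (captured as 'tag'); then one or more of any character except [m8] (lazy), then optionally a word character (captured); then one or more of a non-whitespace character (captured); then one or more of a literal '1' (lazy), then optionally a digit.
Matches: at [3:22] → 'fffi9k8bbkzyKt32115'.
Each match is replaced using the text its own group 1 captured.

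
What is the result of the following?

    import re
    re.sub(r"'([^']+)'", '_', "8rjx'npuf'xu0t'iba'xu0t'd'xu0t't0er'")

Each match is replaced by '_'.

'8rjx_xu0t_xu0t_xu0t_'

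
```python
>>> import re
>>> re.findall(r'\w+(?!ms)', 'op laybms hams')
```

The negative lookahead/lookbehind blocks any match where the forbidden context is present.
Walking the string: at [0:2] → 'op'; at [3:9] → 'laybms'; at [10:14] → 'hams'.
Since nothing is captured, `findall` lists the 3 matched substrings directly.

['op', 'laybms', 'hams']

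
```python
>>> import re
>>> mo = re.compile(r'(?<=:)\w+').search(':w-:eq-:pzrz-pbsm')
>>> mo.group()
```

The positive lookaround only admits positions where the adjacent text matches; those characters stay outside the span.
The match spans [1:2] → 'w'.

'w'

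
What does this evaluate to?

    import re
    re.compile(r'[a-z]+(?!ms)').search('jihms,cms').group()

'jihms'

The negative lookaround is zero-width — it rules out positions where the adjacent text would match, without consuming anything.
Unlike `match`, `search` isn't anchored — it looks for the pattern anywhere in the string.
The match spans [0:5] → 'jihms'.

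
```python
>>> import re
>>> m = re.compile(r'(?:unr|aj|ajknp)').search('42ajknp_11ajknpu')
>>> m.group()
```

Alternation isn't longest-match — the leftmost alternative that fits at this position is chosen.
`search` walks the string left to right and returns the first match it finds.
The match spans [2:4] → 'aj'.

'aj'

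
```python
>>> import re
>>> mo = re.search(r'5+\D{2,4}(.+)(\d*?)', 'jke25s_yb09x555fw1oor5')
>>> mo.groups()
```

('09x555fw1oor5', '')

The match spans [4:22] → '5s_yb09x555fw1oor5'.
Captured: group 1 = '09x555fw1oor5', group 2 = ''.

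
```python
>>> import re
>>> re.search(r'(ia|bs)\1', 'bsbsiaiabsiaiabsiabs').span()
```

The backreference `\1` re-matches whatever the first group consumed, character for character.
Unlike `match`, `search` isn't anchored — it looks for the pattern anywhere in the string.
The match spans [0:4] → 'bsbs'.
Captured: group 1 = 'bs'.

(0, 4)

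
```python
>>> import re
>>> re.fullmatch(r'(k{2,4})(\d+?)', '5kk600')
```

`re.fullmatch` requires the pattern to consume the entire string.
Here the pattern can't cover the whole string, so the call returns None.

None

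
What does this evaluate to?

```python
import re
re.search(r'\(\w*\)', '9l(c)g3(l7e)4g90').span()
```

(2, 5)

`re.search` scans for the first position where the pattern succeeds.
The match spans [2:5] → '(c)'.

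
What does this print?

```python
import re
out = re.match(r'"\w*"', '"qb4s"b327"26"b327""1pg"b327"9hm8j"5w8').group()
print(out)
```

"qb4s"

`re.match` won't scan ahead — the pattern has to work from the very first character.
The match spans [0:6] → '"qb4s"'.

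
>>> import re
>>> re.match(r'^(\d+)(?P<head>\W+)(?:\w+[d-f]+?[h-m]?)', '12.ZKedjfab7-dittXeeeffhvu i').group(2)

'.'

The pattern matches anchored at the start of the string; then one or more of a digit (captured); then one or more of a non-word character (captured as 'head'); then one or more of a word character, then one or more of a character in [d-f] (lazy), then optionally a character in [h-m] (non-capturing group).
With `match`, the pattern is implicitly anchored at the beginning.
The match spans [0:9] → '12.ZKedjf'.
Captured: group 1 = '12', group 2 = '.'.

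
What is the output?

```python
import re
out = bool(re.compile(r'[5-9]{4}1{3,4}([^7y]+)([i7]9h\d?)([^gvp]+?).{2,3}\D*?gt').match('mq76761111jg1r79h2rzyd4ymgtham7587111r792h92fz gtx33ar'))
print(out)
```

The pattern matches exactly 4 of a character in [5-9], then 3 to 4 of the literal '1'; then one or more of any character except [7y] (captured); then one of [i7], then the literal '9h', then optionally a digit (captured); then one or more of any character except [gvp] (lazy) (captured); then 2 to 3 of any character, then zero or more of a non-digit (lazy), then the literal 'gt'.
With `match`, the pattern is implicitly anchored at the beginning.
Here the string doesn't start with a match, so the call returns None, and `bool(None)` is False.

False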